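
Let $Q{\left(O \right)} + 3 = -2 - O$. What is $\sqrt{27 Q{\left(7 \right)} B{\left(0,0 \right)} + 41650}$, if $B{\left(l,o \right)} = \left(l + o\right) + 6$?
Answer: $\sqrt{39706} \approx 199.26$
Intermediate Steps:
$B{\left(l,o \right)} = 6 + l + o$
$Q{\left(O \right)} = -5 - O$ ($Q{\left(O \right)} = -3 - \left(2 + O\right) = -5 - O$)
$\sqrt{27 Q{\left(7 \right)} B{\left(0,0 \right)} + 41650} = \sqrt{27 \left(-5 - 7\right) \left(6 + 0 + 0\right) + 41650} = \sqrt{27 \left(-5 - 7\right) 6 + 41650} = \sqrt{27 \left(-12\right) 6 + 41650} = \sqrt{\left(-324\right) 6 + 41650} = \sqrt{-1944 + 41650} = \sqrt{39706}$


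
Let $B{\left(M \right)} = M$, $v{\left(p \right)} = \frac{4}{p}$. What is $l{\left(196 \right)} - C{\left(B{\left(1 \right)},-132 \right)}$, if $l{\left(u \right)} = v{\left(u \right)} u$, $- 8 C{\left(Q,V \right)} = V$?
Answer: $- \frac{25}{2} \approx -12.5$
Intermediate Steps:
$C{\left(Q,V \right)} = - \frac{V}{8}$
$l{\left(u \right)} = 4$ ($l{\left(u \right)} = \frac{4}{u} u = 4$)
$l{\left(196 \right)} - C{\left(B{\left(1 \right)},-132 \right)} = 4 - \left(- \frac{1}{8}\right) \left(-132\right) = 4 - \frac{33}{2} = - \frac{25}{2}$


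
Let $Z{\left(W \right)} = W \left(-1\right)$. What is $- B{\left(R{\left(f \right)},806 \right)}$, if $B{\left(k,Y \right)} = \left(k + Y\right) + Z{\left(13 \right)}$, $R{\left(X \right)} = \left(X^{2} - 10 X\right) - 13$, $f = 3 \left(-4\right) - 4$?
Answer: $-1196$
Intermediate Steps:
$f = -16$ ($f = -12 - 4 = -16$)
$Z{\left(W \right)} = - W$
$R{\left(X \right)} = -13 + X^{2} - 10 X$
$B{\left(k,Y \right)} = -13 + Y + k$ ($B{\left(k,Y \right)} = \left(k + Y\right) - 13 = \left(Y + k\right) - 13 = -13 + Y + k$)
$- B{\left(R{\left(f \right)},806 \right)} = - (-13 + 806 - \left(-147 - 256\right)) = - (-13 + 806 + \left(-13 + 256 + 160\right)) = - (-13 + 806 + 403) = \left(-1\right) 1196 = -1196$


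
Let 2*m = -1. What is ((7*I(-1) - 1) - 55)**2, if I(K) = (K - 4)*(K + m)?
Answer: 49/4 ≈ 12.250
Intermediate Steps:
m = -1/2 (m = (1/2)*(-1) = -1/2 ≈ -0.50000)
I(K) = (-4 + K)*(-1/2 + K) (I(K) = (K - 4)*(K - 1/2) = (-4 + K)*(-1/2 + K))
((7*I(-1) - 1) - 55)**2 = ((7*(2 + (-1)**2 - 9/2*(-1)) - 1) - 55)**2 = ((7*(2 + 1 + 9/2) - 1) - 55)**2 = ((7*(15/2) - 1) - 55)**2 = ((105/2 - 1) - 55)**2 = (103/2 - 55)**2 = (-7/2)**2 = 49/4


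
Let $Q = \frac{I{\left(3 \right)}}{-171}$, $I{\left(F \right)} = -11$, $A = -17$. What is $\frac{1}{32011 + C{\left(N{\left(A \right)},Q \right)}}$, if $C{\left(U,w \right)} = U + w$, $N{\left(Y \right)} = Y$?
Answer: $\frac{171}{5470985} \approx 3.1256 \cdot 10^{-5}$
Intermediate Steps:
$Q = \frac{11}{171}$ ($Q = - \frac{11}{-171} = \left(-11\right) \left(- \frac{1}{171}\right) = \frac{11}{171} \approx 0.064327$)
$\frac{1}{32011 + C{\left(N{\left(A \right)},Q \right)}} = \frac{1}{32011 + \left(-17 + \frac{11}{171}\right)} = \frac{1}{32011 - \frac{2896}{171}} = \frac{1}{\frac{5470985}{171}} = \frac{171}{5470985}$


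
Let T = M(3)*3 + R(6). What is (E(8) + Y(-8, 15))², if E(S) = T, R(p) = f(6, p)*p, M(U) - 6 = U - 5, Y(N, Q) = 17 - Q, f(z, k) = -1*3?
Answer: 16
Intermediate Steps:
f(z, k) = -3
M(U) = 1 + U (M(U) = 6 + (U - 5) = 6 + (-5 + U) = 1 + U)
R(p) = -3*p
T = -6 (T = (1 + 3)*3 - 3*6 = 4*3 - 18 = 12 - 18 = -6)
E(S) = -6
(E(8) + Y(-8, 15))² = (-6 + (17 - 1*15))² = (-6 + (17 - 15))² = (-6 + 2)² = (-4)² = 16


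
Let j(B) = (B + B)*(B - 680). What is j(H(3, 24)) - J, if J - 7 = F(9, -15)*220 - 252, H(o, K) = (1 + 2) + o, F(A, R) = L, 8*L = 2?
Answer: -7898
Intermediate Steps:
L = ¼ (L = (⅛)*2 = ¼ ≈ 0.25000)
F(A, R) = ¼
H(o, K) = 3 + o
j(B) = 2*B*(-680 + B) (j(B) = (2*B)*(-680 + B) = 2*B*(-680 + B))
J = -190 (J = 7 + ((¼)*220 - 252) = 7 + (55 - 252) = 7 - 197 = -190)
j(H(3, 24)) - J = 2*(3 + 3)*(-680 + (3 + 3)) - 1*(-190) = 2*6*(-680 + 6) + 190 = 2*6*(-674) + 190 = -8088 + 190 = -7898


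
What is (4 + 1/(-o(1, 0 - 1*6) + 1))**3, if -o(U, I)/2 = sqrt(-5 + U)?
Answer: 325197/4913 - 57068*I/4913 ≈ 66.191 - 11.616*I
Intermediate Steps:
o(U, I) = -2*sqrt(-5 + U)
(4 + 1/(-o(1, 0 - 1*6) + 1))**3 = (4 + 1/(-(-2)*sqrt(-5 + 1) + 1))**3 = (4 + 1/(-(-2)*sqrt(-4) + 1))**3 = (4 + 1/(-(-2)*2*I + 1))**3 = (4 + 1/(-(-4)*I + 1))**3 = (4 + 1/(4*I + 1))**3 = (4 + 1/(1 + 4*I))**3 = (4 + (1 - 4*I)/17)**3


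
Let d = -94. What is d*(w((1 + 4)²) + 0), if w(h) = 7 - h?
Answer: 1692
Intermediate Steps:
d*(w((1 + 4)²) + 0) = -94*((7 - (1 + 4)²) + 0) = -94*((7 - 1*5²) + 0) = -94*((7 - 1*25) + 0) = -94*((7 - 25) + 0) = -94*(-18 + 0) = -94*(-18) = 1692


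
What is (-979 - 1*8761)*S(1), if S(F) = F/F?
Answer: -9740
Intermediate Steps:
S(F) = 1
(-979 - 1*8761)*S(1) = (-979 - 1*8761)*1 = (-979 - 8761)*1 = -9740*1 = -9740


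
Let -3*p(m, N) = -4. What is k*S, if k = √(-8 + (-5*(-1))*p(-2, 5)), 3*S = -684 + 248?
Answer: -872*I*√3/9 ≈ -167.82*I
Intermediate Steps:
p(m, N) = 4/3 (p(m, N) = -⅓*(-4) = 4/3)
S = -436/3 (S = (-684 + 248)/3 = (⅓)*(-436) = -436/3 ≈ -145.33)
k = 2*I*√3/3 (k = √(-8 - 5*(-1)*(4/3)) = √(-8 + 5*(4/3)) = √(-8 + 20/3) = √(-4/3) = 2*I*√3/3 ≈ 1.1547*I)
k*S = (2*I*√3/3)*(-436/3) = -872*I*√3/9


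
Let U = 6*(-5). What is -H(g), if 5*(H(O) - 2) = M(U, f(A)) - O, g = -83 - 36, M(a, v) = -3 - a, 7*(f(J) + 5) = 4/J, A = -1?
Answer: -156/5 ≈ -31.200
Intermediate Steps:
f(J) = -5 + 4/(7*J) (f(J) = -5 + (4/J)/7 = -5 + 4/(7*J))
U = -30
g = -119
H(O) = 37/5 - O/5 (H(O) = 2 + ((-3 - 1*(-30)) - O)/5 = 2 + ((-3 + 30) - O)/5 = 2 + (27 - O)/5 = 2 + (27/5 - O/5) = 37/5 - O/5)
-H(g) = -(37/5 - ⅕*(-119)) = -(37/5 + 119/5) = -1*156/5 = -156/5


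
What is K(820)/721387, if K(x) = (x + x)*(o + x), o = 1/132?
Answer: 44378810/23805771 ≈ 1.8642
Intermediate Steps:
o = 1/132 ≈ 0.0075758
K(x) = 2*x*(1/132 + x) (K(x) = (x + x)*(1/132 + x) = (2*x)*(1/132 + x) = 2*x*(1/132 + x))
K(820)/721387 = ((1/66)*820*(1 + 132*820))/721387 = ((1/66)*820*(1 + 108240))*(1/721387) = ((1/66)*820*108241)*(1/721387) = (44378810/33)*(1/721387) = 44378810/23805771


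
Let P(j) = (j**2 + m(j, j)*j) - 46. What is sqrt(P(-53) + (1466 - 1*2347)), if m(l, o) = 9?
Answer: sqrt(1405) ≈ 37.483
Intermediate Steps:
P(j) = -46 + j**2 + 9*j (P(j) = (j**2 + 9*j) - 46 = -46 + j**2 + 9*j)
sqrt(P(-53) + (1466 - 1*2347)) = sqrt((-46 + (-53)**2 + 9*(-53)) + (1466 - 1*2347)) = sqrt((-46 + 2809 - 477) + (1466 - 2347)) = sqrt(2286 - 881) = sqrt(1405)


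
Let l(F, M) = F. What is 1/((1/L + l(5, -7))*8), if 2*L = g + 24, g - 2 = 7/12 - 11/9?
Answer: 913/37096 ≈ 0.024612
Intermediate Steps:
g = 49/36 (g = 2 + (7/12 - 11/9) = 2 - 23/36 = 49/36 ≈ 1.3611)
L = 913/72 (L = (49/36 + 24)/2 = (1/2)*(913/36) = 913/72 ≈ 12.681)
1/((1/L + l(5, -7))*8) = 1/((1/(913/72) + 5)*8) = 1/((72/913 + 5)*8) = 1/((4637/913)*8) = 1/(37096/913) = 913/37096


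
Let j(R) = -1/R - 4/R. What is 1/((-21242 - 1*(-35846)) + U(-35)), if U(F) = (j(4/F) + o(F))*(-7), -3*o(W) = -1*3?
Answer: 4/57163 ≈ 6.9975e-5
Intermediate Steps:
o(W) = 1 (o(W) = -(-1)*3/3 = -⅓*(-3) = 1)
j(R) = -5/R
U(F) = -7 + 35*F/4 (U(F) = (-5*F/4 + 1)*(-7) = (1 - 5*F/4)*(-7) = -7 + 35*F/4)
1/((-21242 - 1*(-35846)) + U(-35)) = 1/((-21242 - 1*(-35846)) + (-7 + (35/4)*(-35))) = 1/((-21242 + 35846) + (-7 - 1225/4)) = 1/(14604 - 1253/4) = 1/(57163/4) = 4/57163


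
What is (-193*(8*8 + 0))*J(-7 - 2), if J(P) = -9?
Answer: 111168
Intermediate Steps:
(-193*(8*8 + 0))*J(-7 - 2) = -193*(8*8 + 0)*(-9) = -193*(64 + 0)*(-9) = -193*64*(-9) = -12352*(-9) = 111168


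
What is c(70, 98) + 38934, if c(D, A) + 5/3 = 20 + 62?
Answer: 117043/3 ≈ 39014.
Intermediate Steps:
c(D, A) = 241/3 (c(D, A) = -5/3 + (20 + 62) = -5/3 + 82 = 241/3)
c(70, 98) + 38934 = 241/3 + 38934 = 117043/3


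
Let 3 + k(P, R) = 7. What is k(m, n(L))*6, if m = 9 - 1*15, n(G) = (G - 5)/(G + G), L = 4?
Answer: 24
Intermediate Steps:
n(G) = (-5 + G)/(2*G) (n(G) = (-5 + G)/((2*G)) = (-5 + G)*(1/(2*G)) = (-5 + G)/(2*G))
m = -6 (m = 9 - 15 = -6)
k(P, R) = 4 (k(P, R) = -3 + 7 = 4)
k(m, n(L))*6 = 4*6 = 24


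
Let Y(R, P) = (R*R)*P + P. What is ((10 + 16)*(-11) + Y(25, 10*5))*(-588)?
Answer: -18236232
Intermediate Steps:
Y(R, P) = P + P*R**2 (Y(R, P) = R**2*P + P = P*R**2 + P = P + P*R**2)
((10 + 16)*(-11) + Y(25, 10*5))*(-588) = ((10 + 16)*(-11) + (10*5)*(1 + 25**2))*(-588) = (26*(-11) + 50*(1 + 625))*(-588) = (-286 + 50*626)*(-588) = (-286 + 31300)*(-588) = 31014*(-588) = -18236232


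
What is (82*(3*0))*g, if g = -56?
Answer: 0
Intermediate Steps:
(82*(3*0))*g = (82*(3*0))*(-56) = (82*0)*(-56) = 0*(-56) = 0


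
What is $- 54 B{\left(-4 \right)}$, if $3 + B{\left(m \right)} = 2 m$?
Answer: $594$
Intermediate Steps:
$B{\left(m \right)} = -3 + 2 m$
$- 54 B{\left(-4 \right)} = - 54 \left(-3 + 2 \left(-4\right)\right) = - 54 \left(-3 - 8\right) = \left(-54\right) \left(-11\right) = 594$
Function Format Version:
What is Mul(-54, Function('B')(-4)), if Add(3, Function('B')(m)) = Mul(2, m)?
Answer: 594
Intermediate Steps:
Function('B')(m) = Add(-3, Mul(2, m))
Mul(-54, Function('B')(-4)) = Mul(-54, Add(-3, Mul(2, -4))) = Mul(-54, Add(-3, -8)) = Mul(-54, -11) = 594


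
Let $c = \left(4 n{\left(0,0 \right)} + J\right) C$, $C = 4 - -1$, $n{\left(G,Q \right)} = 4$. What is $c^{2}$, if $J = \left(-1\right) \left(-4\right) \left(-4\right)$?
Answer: $0$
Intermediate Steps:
$C = 5$ ($C = 4 + 1 = 5$)
$J = -16$ ($J = 4 \left(-4\right) = -16$)
$c = 0$ ($c = \left(4 \cdot 4 - 16\right) 5 = \left(16 - 16\right) 5 = 0 \cdot 5 = 0$)
$c^{2} = 0^{2} = 0$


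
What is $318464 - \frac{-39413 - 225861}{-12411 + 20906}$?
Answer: $\frac{2705616954}{8495} \approx 3.185 \cdot 10^{5}$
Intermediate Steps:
$318464 - \frac{-39413 - 225861}{-12411 + 20906} = 318464 - - \frac{265274}{8495} = 318464 + \frac{265274}{8495} = \frac{2705616954}{8495}$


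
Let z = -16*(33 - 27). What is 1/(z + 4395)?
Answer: 1/4299 ≈ 0.00023261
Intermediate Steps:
z = -96 (z = -16*6 = -96)
1/(z + 4395) = 1/(-96 + 4395) = 1/4299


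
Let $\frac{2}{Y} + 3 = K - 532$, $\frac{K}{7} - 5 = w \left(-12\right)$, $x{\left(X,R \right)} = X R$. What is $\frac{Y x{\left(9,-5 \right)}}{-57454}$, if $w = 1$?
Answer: $- \frac{45}{16776568} \approx -2.6823 \cdot 10^{-6}$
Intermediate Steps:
$x{\left(X,R \right)} = R X$
$K = -49$ ($K = 35 + 7 \cdot 1 \left(-12\right) = 35 + 7 \left(-12\right) = 35 - 84 = -49$)
$Y = - \frac{1}{292}$ ($Y = \frac{2}{-3 - 581} = \frac{2}{-584} = 2 \left(- \frac{1}{584}\right) = - \frac{1}{292} \approx -0.0034247$)
$\frac{Y x{\left(9,-5 \right)}}{-57454} = \frac{\left(- \frac{1}{292}\right) \left(\left(-5\right) 9\right)}{-57454} = \left(- \frac{1}{292}\right) \left(-45\right) \left(- \frac{1}{57454}\right) = \frac{45}{292} \left(- \frac{1}{57454}\right) = - \frac{45}{16776568}$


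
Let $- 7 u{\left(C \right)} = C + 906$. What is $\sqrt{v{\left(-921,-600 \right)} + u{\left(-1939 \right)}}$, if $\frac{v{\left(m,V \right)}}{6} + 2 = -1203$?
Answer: $\frac{i \sqrt{347039}}{7} \approx 84.157 i$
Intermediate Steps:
$v{\left(m,V \right)} = -7230$ ($v{\left(m,V \right)} = -12 + 6 \left(-1203\right) = -12 - 7218 = -7230$)
$u{\left(C \right)} = - \frac{906}{7} - \frac{C}{7}$ ($u{\left(C \right)} = - \frac{C + 906}{7} = - \frac{906 + C}{7} = - \frac{906}{7} - \frac{C}{7}$)
$\sqrt{v{\left(-921,-600 \right)} + u{\left(-1939 \right)}} = \sqrt{-7230 - - \frac{1033}{7}} = \sqrt{-7230 + \left(- \frac{906}{7} + 277\right)} = \sqrt{-7230 + \frac{1033}{7}} = \sqrt{- \frac{49577}{7}} = \frac{i \sqrt{347039}}{7}$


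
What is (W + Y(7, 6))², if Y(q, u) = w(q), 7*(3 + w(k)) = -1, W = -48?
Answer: 128164/49 ≈ 2615.6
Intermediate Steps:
w(k) = -22/7 (w(k) = -3 + (⅐)*(-1) = -3 - ⅐ = -22/7)
Y(q, u) = -22/7
(W + Y(7, 6))² = (-48 - 22/7)² = (-358/7)² = 128164/49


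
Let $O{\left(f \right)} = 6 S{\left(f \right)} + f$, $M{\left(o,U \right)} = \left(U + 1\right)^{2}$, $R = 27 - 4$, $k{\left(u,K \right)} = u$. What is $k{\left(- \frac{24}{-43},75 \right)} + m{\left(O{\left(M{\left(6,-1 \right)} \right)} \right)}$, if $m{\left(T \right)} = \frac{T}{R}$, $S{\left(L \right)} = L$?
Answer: $\frac{24}{43} \approx 0.55814$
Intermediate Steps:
$R = 23$ ($R = 27 - 4 = 23$)
$M{\left(o,U \right)} = \left(1 + U\right)^{2}$
$O{\left(f \right)} = 7 f$ ($O{\left(f \right)} = 6 f + f = 7 f$)
$m{\left(T \right)} = \frac{T}{23}$
$k{\left(- \frac{24}{-43},75 \right)} + m{\left(O{\left(M{\left(6,-1 \right)} \right)} \right)} = - \frac{24}{-43} + \frac{7 \left(1 - 1\right)^{2}}{23} = \left(-24\right) \left(- \frac{1}{43}\right) + \frac{7 \cdot 0^{2}}{23} = \frac{24}{43} + \frac{7 \cdot 0}{23} = \frac{24}{43} + \frac{1}{23} \cdot 0 = \frac{24}{43} + 0 = \frac{24}{43}$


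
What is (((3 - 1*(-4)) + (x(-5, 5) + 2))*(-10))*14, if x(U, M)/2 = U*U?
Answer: -8260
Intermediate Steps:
x(U, M) = 2*U² (x(U, M) = 2*(U*U) = 2*U²)
(((3 - 1*(-4)) + (x(-5, 5) + 2))*(-10))*14 = (((3 - 1*(-4)) + (2*(-5)² + 2))*(-10))*14 = (((3 + 4) + (2*25 + 2))*(-10))*14 = ((7 + (50 + 2))*(-10))*14 = ((7 + 52)*(-10))*14 = (59*(-10))*14 = -590*14 = -8260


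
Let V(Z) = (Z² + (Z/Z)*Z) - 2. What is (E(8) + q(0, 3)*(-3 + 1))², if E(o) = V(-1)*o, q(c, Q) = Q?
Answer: 484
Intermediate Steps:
V(Z) = -2 + Z + Z² (V(Z) = (Z² + 1*Z) - 2 = (Z² + Z) - 2 = (Z + Z²) - 2 = -2 + Z + Z²)
E(o) = -2*o (E(o) = (-2 - 1 + (-1)²)*o = (-2 - 1 + 1)*o = -2*o)
(E(8) + q(0, 3)*(-3 + 1))² = (-2*8 + 3*(-3 + 1))² = (-16 + 3*(-2))² = (-16 - 6)² = (-22)² = 484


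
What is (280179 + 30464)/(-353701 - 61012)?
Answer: -310643/414713 ≈ -0.74905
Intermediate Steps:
(280179 + 30464)/(-353701 - 61012) = 310643/(-414713) = 310643*(-1/414713) = -310643/414713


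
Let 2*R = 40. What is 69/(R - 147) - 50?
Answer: -6419/127 ≈ -50.543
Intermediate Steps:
R = 20 (R = (½)*40 = 20)
69/(R - 147) - 50 = 69/(20 - 147) - 50 = 69/(-127) - 50 = -1/127*69 - 50 = -69/127 - 50 = -6419/127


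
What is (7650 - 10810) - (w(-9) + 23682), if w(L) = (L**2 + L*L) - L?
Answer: -27013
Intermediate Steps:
w(L) = -L + 2*L**2 (w(L) = (L**2 + L**2) - L = 2*L**2 - L = -L + 2*L**2)
(7650 - 10810) - (w(-9) + 23682) = (7650 - 10810) - (-9*(-1 + 2*(-9)) + 23682) = -3160 - (-9*(-1 - 18) + 23682) = -3160 - (-9*(-19) + 23682) = -3160 - (171 + 23682) = -3160 - 1*23853 = -3160 - 23853 = -27013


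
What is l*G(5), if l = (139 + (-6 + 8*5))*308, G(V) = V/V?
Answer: 53284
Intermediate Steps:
G(V) = 1
l = 53284 (l = (139 + (-6 + 40))*308 = (139 + 34)*308 = 173*308 = 53284)
l*G(5) = 53284*1 = 53284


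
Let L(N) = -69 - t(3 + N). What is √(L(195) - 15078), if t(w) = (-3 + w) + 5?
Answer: I*√15347 ≈ 123.88*I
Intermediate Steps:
t(w) = 2 + w
L(N) = -74 - N (L(N) = -69 - (2 + (3 + N)) = -69 - (5 + N) = -69 + (-5 - N) = -74 - N)
√(L(195) - 15078) = √((-74 - 1*195) - 15078) = √((-74 - 195) - 15078) = √(-269 - 15078) = √(-15347) = I*√15347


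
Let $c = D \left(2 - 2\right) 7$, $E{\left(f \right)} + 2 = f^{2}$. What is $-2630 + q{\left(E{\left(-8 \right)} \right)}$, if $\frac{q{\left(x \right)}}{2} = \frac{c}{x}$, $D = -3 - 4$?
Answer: $-2630$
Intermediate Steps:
$E{\left(f \right)} = -2 + f^{2}$
$D = -7$
$c = 0$ ($c = - 7 \left(2 - 2\right) 7 = \left(-7\right) 0 \cdot 7 = 0 \cdot 7 = 0$)
$q{\left(x \right)} = 0$ ($q{\left(x \right)} = 2 \frac{0}{x} = 2 \cdot 0 = 0$)
$-2630 + q{\left(E{\left(-8 \right)} \right)} = -2630 + 0 = -2630$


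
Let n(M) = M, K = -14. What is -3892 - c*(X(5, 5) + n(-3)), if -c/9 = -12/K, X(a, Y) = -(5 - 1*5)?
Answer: -27406/7 ≈ -3915.1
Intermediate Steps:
X(a, Y) = 0 (X(a, Y) = -(5 - 5) = -1*0 = 0)
c = -54/7 (c = -(-108)/(-14) = -(-108)*(-1)/14 = -9*6/7 = -54/7 ≈ -7.7143)
-3892 - c*(X(5, 5) + n(-3)) = -3892 - (-54)*(0 - 3)/7 = -3892 - (-54)*(-3)/7 = -3892 - 1*162/7 = -3892 - 162/7 = -27406/7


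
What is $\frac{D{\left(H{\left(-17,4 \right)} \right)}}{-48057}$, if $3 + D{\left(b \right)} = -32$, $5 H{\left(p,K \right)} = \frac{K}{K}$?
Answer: $\frac{35}{48057} \approx 0.0007283$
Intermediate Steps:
$H{\left(p,K \right)} = \frac{1}{5}$ ($H{\left(p,K \right)} = \frac{K \frac{1}{K}}{5} = \frac{1}{5} \cdot 1 = \frac{1}{5}$)
$D{\left(b \right)} = -35$ ($D{\left(b \right)} = -3 - 32 = -35$)
$\frac{D{\left(H{\left(-17,4 \right)} \right)}}{-48057} = - \frac{35}{-48057} = \left(-35\right) \left(- \frac{1}{48057}\right) = \frac{35}{48057}$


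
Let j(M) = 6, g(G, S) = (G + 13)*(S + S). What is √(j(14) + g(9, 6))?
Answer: 3*√30 ≈ 16.432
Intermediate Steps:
g(G, S) = 2*S*(13 + G) (g(G, S) = (13 + G)*(2*S) = 2*S*(13 + G))
√(j(14) + g(9, 6)) = √(6 + 2*6*(13 + 9)) = √(6 + 2*6*22) = √(6 + 264) = √270 = 3*√30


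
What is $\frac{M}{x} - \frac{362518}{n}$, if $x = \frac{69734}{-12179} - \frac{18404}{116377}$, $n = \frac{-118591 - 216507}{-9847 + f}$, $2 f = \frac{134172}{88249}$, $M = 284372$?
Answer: $- \frac{3636541412729306928200689}{61654617805811926917} \approx -58982.0$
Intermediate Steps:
$f = \frac{67086}{88249}$ ($f = \frac{134172 \cdot \frac{1}{88249}}{2} = \frac{1}{2} \cdot \frac{134172}{88249} = \frac{67086}{88249} \approx 0.76019$)
$n = \frac{29572063402}{868920817}$ ($n = \frac{-118591 - 216507}{-9847 + \frac{67086}{88249}} = - \frac{335098}{- \frac{868920817}{88249}} = \left(-335098\right) \left(- \frac{88249}{868920817}\right) = \frac{29572063402}{868920817} \approx 34.033$)
$x = - \frac{8339576034}{1417355483}$ ($x = 69734 \left(- \frac{1}{12179}\right) - \frac{18404}{116377} = - \frac{69734}{12179} - \frac{18404}{116377} = - \frac{8339576034}{1417355483} \approx -5.8839$)
$\frac{M}{x} - \frac{362518}{n} = \frac{284372}{- \frac{8339576034}{1417355483}} - \frac{362518}{\frac{29572063402}{868920817}} = 284372 \left(- \frac{1417355483}{8339576034}\right) - \frac{157499718368603}{14786031701} = - \frac{201528106705838}{4169788017} - \frac{157499718368603}{14786031701} = - \frac{3636541412729306928200689}{61654617805811926917}$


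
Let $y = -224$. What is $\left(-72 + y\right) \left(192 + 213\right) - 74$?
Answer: $-119954$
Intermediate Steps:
$\left(-72 + y\right) \left(192 + 213\right) - 74 = \left(-72 - 224\right) \left(192 + 213\right) - 74 = \left(-296\right) 405 - 74 = -119880 - 74 = -119954$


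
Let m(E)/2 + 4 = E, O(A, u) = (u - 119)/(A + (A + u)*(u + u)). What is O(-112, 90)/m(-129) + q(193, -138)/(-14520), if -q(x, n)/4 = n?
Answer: -24930041/655306960 ≈ -0.038043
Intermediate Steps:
q(x, n) = -4*n
O(A, u) = (-119 + u)/(A + 2*u*(A + u)) (O(A, u) = (-119 + u)/(A + (A + u)*(2*u)) = (-119 + u)/(A + 2*u*(A + u)))
m(E) = -8 + 2*E
O(-112, 90)/m(-129) + q(193, -138)/(-14520) = ((-119 + 90)/(-112 + 2*90² + 2*(-112)*90))/(-8 + 2*(-129)) - 4*(-138)/(-14520) = (-29/(-112 + 2*8100 - 20160))/(-8 - 258) + 552*(-1/14520) = (-29/(-112 + 16200 - 20160))/(-266) - 23/605 = (-29/(-4072))*(-1/266) - 23/605 = -1/4072*(-29)*(-1/266) - 23/605 = (29/4072)*(-1/266) - 23/605 = -29/1083152 - 23/605 = -24930041/655306960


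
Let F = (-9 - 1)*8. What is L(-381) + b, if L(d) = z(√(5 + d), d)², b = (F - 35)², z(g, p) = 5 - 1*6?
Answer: 13226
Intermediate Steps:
F = -80 (F = -10*8 = -80)
z(g, p) = -1 (z(g, p) = 5 - 6 = -1)
b = 13225 (b = (-80 - 35)² = (-115)² = 13225)
L(d) = 1 (L(d) = (-1)² = 1)
L(-381) + b = 1 + 13225 = 13226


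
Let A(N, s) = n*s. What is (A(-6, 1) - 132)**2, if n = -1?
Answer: 17689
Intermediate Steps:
A(N, s) = -s
(A(-6, 1) - 132)**2 = (-1*1 - 132)**2 = (-1 - 132)**2 = (-133)**2 = 17689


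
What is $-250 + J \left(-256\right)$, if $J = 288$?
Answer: $-73978$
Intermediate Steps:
$-250 + J \left(-256\right) = -250 + 288 \left(-256\right) = -250 - 73728 = -73978$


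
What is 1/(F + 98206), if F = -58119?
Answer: 1/40087 ≈ 2.4946e-5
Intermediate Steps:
1/(F + 98206) = 1/(-58119 + 98206) = 1/40087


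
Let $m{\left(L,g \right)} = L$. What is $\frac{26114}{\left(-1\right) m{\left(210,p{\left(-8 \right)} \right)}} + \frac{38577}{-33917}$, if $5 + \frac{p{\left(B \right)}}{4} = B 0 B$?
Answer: $- \frac{446904854}{3561285} \approx -125.49$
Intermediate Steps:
$p{\left(B \right)} = -20$ ($p{\left(B \right)} = -20 + 4 B 0 B = -20 + 4 \cdot 0 B = -20 + 4 \cdot 0 = -20 + 0 = -20$)
$\frac{26114}{\left(-1\right) m{\left(210,p{\left(-8 \right)} \right)}} + \frac{38577}{-33917} = \frac{26114}{\left(-1\right) 210} + \frac{38577}{-33917} = \frac{26114}{-210} + 38577 \left(- \frac{1}{33917}\right) = 26114 \left(- \frac{1}{210}\right) - \frac{38577}{33917} = - \frac{13057}{105} - \frac{38577}{33917} = - \frac{446904854}{3561285}$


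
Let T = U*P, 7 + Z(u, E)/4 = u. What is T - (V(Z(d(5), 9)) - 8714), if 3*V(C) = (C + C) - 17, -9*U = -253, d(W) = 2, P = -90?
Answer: 6203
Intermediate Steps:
U = 253/9 (U = -⅑*(-253) = 253/9 ≈ 28.111)
Z(u, E) = -28 + 4*u
V(C) = -17/3 + 2*C/3 (V(C) = ((C + C) - 17)/3 = (2*C - 17)/3 = (-17 + 2*C)/3 = -17/3 + 2*C/3)
T = -2530 (T = (253/9)*(-90) = -2530)
T - (V(Z(d(5), 9)) - 8714) = -2530 - ((-17/3 + 2*(-28 + 4*2)/3) - 8714) = -2530 - ((-17/3 + 2*(-28 + 8)/3) - 8714) = -2530 - ((-17/3 + (⅔)*(-20)) - 8714) = -2530 - ((-17/3 - 40/3) - 8714) = -2530 - (-19 - 8714) = -2530 - 1*(-8733) = -2530 + 8733 = 6203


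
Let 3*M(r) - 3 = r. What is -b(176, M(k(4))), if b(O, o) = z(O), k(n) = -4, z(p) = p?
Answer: -176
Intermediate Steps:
M(r) = 1 + r/3
b(O, o) = O
-b(176, M(k(4))) = -1*176 = -176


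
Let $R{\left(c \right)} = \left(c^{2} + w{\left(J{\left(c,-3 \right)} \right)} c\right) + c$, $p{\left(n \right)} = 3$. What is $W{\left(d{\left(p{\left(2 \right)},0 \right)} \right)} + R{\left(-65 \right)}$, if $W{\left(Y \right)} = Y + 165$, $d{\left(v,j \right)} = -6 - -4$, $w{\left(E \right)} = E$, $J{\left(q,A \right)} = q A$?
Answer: $-8352$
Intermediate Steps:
$J{\left(q,A \right)} = A q$
$d{\left(v,j \right)} = -2$ ($d{\left(v,j \right)} = -6 + 4 = -2$)
$W{\left(Y \right)} = 165 + Y$
$R{\left(c \right)} = c - 2 c^{2}$ ($R{\left(c \right)} = \left(c^{2} + - 3 c c\right) + c = \left(c^{2} - 3 c^{2}\right) + c = - 2 c^{2} + c = c - 2 c^{2}$)
$W{\left(d{\left(p{\left(2 \right)},0 \right)} \right)} + R{\left(-65 \right)} = \left(165 - 2\right) - 65 \left(1 - -130\right) = 163 - 65 \left(1 + 130\right) = 163 - 8515 = -8352$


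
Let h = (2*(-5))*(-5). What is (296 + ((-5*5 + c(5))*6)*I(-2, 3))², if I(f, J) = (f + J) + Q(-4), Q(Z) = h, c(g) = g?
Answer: 33918976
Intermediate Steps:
h = 50 (h = -10*(-5) = 50)
Q(Z) = 50
I(f, J) = 50 + J + f (I(f, J) = (f + J) + 50 = (J + f) + 50 = 50 + J + f)
(296 + ((-5*5 + c(5))*6)*I(-2, 3))² = (296 + ((-5*5 + 5)*6)*(50 + 3 - 2))² = (296 + ((-25 + 5)*6)*51)² = (296 - 20*6*51)² = (296 - 120*51)² = (296 - 6120)² = (-5824)² = 33918976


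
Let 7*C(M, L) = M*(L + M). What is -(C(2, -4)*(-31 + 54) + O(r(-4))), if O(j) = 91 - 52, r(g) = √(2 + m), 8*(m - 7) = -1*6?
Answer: -181/7 ≈ -25.857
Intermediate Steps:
m = 25/4 (m = 7 + (-1*6)/8 = 7 + (⅛)*(-6) = 7 - ¾ = 25/4 ≈ 6.2500)
C(M, L) = M*(L + M)/7 (C(M, L) = (M*(L + M))/7 = M*(L + M)/7)
r(g) = √33/2 (r(g) = √(2 + 25/4) = √(33/4) = √33/2)
O(j) = 39
-(C(2, -4)*(-31 + 54) + O(r(-4))) = -(((⅐)*2*(-4 + 2))*(-31 + 54) + 39) = -(((⅐)*2*(-2))*23 + 39) = -(-4/7*23 + 39) = -(-92/7 + 39) = -1*181/7 = -181/7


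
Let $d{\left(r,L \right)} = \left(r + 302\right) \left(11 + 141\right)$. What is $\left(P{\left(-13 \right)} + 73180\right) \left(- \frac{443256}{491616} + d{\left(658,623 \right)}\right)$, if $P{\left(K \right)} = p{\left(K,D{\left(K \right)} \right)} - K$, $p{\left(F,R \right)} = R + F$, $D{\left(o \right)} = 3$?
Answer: $\frac{218744485449413}{20484} \approx 1.0679 \cdot 10^{10}$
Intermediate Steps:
$p{\left(F,R \right)} = F + R$
$d{\left(r,L \right)} = 45904 + 152 r$ ($d{\left(r,L \right)} = \left(302 + r\right) 152 = 45904 + 152 r$)
$P{\left(K \right)} = 3$ ($P{\left(K \right)} = \left(K + 3\right) - K = \left(3 + K\right) - K = 3$)
$\left(P{\left(-13 \right)} + 73180\right) \left(- \frac{443256}{491616} + d{\left(658,623 \right)}\right) = \left(3 + 73180\right) \left(- \frac{443256}{491616} + \left(45904 + 152 \cdot 658\right)\right) = 73183 \left(\left(-443256\right) \frac{1}{491616} + \left(45904 + 100016\right)\right) = 73183 \left(- \frac{18469}{20484} + 145920\right) = 73183 \cdot \frac{2989006811}{20484} = \frac{218744485449413}{20484}$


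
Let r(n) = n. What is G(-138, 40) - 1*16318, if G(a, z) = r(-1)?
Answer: -16319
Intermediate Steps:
G(a, z) = -1
G(-138, 40) - 1*16318 = -1 - 1*16318 = -1 - 16318 = -16319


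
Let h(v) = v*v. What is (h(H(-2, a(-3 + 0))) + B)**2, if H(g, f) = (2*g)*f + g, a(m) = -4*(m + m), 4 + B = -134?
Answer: 89605156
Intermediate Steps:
B = -138 (B = -4 - 134 = -138)
a(m) = -8*m
H(g, f) = g + 2*f*g (H(g, f) = 2*f*g + g = g + 2*f*g)
h(v) = v**2
(h(H(-2, a(-3 + 0))) + B)**2 = ((-2*(1 + 2*(-8*(-3 + 0))))**2 - 138)**2 = ((-2*(1 + 2*(-8*(-3))))**2 - 138)**2 = ((-2*(1 + 2*24))**2 - 138)**2 = ((-2*(1 + 48))**2 - 138)**2 = ((-2*49)**2 - 138)**2 = ((-98)**2 - 138)**2 = (9604 - 138)**2 = 9466**2 = 89605156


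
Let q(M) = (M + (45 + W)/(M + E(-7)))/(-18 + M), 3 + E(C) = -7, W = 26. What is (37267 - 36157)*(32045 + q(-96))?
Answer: 71639774995/2014 ≈ 3.5571e+7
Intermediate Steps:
E(C) = -10 (E(C) = -3 - 7 = -10)
q(M) = (M + 71/(-10 + M))/(-18 + M) (q(M) = (M + (45 + 26)/(M - 10))/(-18 + M) = (M + 71/(-10 + M))/(-18 + M))
(37267 - 36157)*(32045 + q(-96)) = (37267 - 36157)*(32045 + (71 + (-96)**2 - 10*(-96))/(180 + (-96)**2 - 28*(-96))) = 1110*(32045 + (71 + 9216 + 960)/(180 + 9216 + 2688)) = 1110*(32045 + 10247/12084) = 1110*(387242027/12084) = 71639774995/2014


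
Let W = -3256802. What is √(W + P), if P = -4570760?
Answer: I*√7827562 ≈ 2797.8*I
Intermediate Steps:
√(W + P) = √(-3256802 - 4570760) = √(-7827562) = I*√7827562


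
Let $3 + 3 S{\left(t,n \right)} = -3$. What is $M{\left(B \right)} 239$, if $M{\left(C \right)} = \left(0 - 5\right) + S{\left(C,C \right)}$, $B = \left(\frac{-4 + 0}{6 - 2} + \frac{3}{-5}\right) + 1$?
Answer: $-1673$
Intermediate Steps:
$S{\left(t,n \right)} = -2$ ($S{\left(t,n \right)} = -1 + \frac{1}{3} \left(-3\right) = -1 - 1 = -2$)
$B = - \frac{3}{5}$ ($B = \left(- \frac{4}{4} + 3 \left(- \frac{1}{5}\right)\right) + 1 = \left(\left(-4\right) \frac{1}{4} - \frac{3}{5}\right) + 1 = \left(-1 - \frac{3}{5}\right) + 1 = - \frac{8}{5} + 1 = - \frac{3}{5} \approx -0.6$)
$M{\left(C \right)} = -7$ ($M{\left(C \right)} = \left(0 - 5\right) - 2 = -5 - 2 = -7$)
$M{\left(B \right)} 239 = \left(-7\right) 239 = -1673$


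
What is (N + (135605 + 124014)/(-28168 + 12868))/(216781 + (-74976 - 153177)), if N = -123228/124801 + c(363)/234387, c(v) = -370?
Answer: 892991381789417/565506183465478800 ≈ 0.0015791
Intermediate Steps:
N = -28929217606/29251731987 (N = -123228/124801 - 370/234387 = -28929217606/29251731987 ≈ -0.98897)
(N + (135605 + 124014)/(-28168 + 12868))/(216781 + (-74976 - 153177)) = (-28929217606/29251731987 + (135605 + 124014)/(-28168 + 12868))/(216781 + (-74976 - 153177)) = (-28929217606/29251731987 + 259619/(-15300))/(216781 - 228153) = (-28929217606/29251731987 + 259619*(-1/15300))/(-11372) = (-28929217606/29251731987 - 259619/15300)*(-1/11372) = -892991381789417/49727944377900*(-1/11372) = 892991381789417/565506183465478800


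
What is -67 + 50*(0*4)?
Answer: -67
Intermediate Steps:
-67 + 50*(0*4) = -67 + 50*0 = -67 + 0 = -67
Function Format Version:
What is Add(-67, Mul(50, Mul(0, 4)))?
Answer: -67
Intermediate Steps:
Add(-67, Mul(50, Mul(0, 4))) = Add(-67, Mul(50, 0)) = Add(-67, 0) = -67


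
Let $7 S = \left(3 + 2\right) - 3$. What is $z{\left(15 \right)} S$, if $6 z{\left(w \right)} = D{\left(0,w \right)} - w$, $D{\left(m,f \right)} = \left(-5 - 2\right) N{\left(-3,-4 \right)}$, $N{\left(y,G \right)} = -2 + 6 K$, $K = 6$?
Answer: $- \frac{253}{21} \approx -12.048$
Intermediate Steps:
$N{\left(y,G \right)} = 34$ ($N{\left(y,G \right)} = -2 + 6 \cdot 6 = -2 + 36 = 34$)
$D{\left(m,f \right)} = -238$ ($D{\left(m,f \right)} = \left(-5 - 2\right) 34 = \left(-7\right) 34 = -238$)
$z{\left(w \right)} = - \frac{119}{3} - \frac{w}{6}$ ($z{\left(w \right)} = \frac{-238 - w}{6} = - \frac{119}{3} - \frac{w}{6}$)
$S = \frac{2}{7}$ ($S = \frac{\left(3 + 2\right) - 3}{7} = \frac{5 - 3}{7} = \frac{1}{7} \cdot 2 = \frac{2}{7} \approx 0.28571$)
$z{\left(15 \right)} S = \left(- \frac{119}{3} - \frac{5}{2}\right) \frac{2}{7} = \left(- \frac{253}{6}\right) \frac{2}{7} = - \frac{253}{21}$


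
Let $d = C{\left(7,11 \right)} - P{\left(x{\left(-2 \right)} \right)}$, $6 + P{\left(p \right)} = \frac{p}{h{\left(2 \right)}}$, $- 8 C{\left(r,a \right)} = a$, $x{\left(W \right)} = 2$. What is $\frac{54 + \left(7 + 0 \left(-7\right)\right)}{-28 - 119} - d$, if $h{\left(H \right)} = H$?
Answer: $- \frac{4751}{1176} \approx -4.04$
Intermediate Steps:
$C{\left(r,a \right)} = - \frac{a}{8}$
$P{\left(p \right)} = -6 + \frac{p}{2}$
$d = \frac{29}{8}$ ($d = \left(- \frac{1}{8}\right) 11 - \left(-6 + \frac{1}{2} \cdot 2\right) = - \frac{11}{8} - \left(-6 + 1\right) = - \frac{11}{8} - -5 = - \frac{11}{8} + 5 = \frac{29}{8} \approx 3.625$)
$\frac{54 + \left(7 + 0 \left(-7\right)\right)}{-28 - 119} - d = \frac{54 + \left(7 + 0 \left(-7\right)\right)}{-28 - 119} - \frac{29}{8} = \frac{54 + \left(7 + 0\right)}{-147} - \frac{29}{8} = \left(54 + 7\right) \left(- \frac{1}{147}\right) - \frac{29}{8} = 61 \left(- \frac{1}{147}\right) - \frac{29}{8} = - \frac{61}{147} - \frac{29}{8} = - \frac{4751}{1176}$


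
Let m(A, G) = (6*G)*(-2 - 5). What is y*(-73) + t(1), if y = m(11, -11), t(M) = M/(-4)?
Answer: -134905/4 ≈ -33726.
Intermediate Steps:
m(A, G) = -42*G (m(A, G) = (6*G)*(-7) = -42*G)
t(M) = -M/4 (t(M) = M*(-¼) = -M/4)
y = 462 (y = -42*(-11) = 462)
y*(-73) + t(1) = 462*(-73) - ¼*1 = -33726 - ¼ = -134905/4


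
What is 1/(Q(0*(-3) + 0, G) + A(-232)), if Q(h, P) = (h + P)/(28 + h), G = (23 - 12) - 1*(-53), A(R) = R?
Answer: -7/1608 ≈ -0.0043532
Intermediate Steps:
G = 64 (G = 11 + 53 = 64)
Q(h, P) = (P + h)/(28 + h)
1/(Q(0*(-3) + 0, G) + A(-232)) = 1/((64 + (0*(-3) + 0))/(28 + (0*(-3) + 0)) - 232) = 1/((64 + (0 + 0))/(28 + (0 + 0)) - 232) = 1/((64 + 0)/(28 + 0) - 232) = 1/(64/28 - 232) = 1/((1/28)*64 - 232) = 1/(16/7 - 232) = 1/(-1608/7) = -7/1608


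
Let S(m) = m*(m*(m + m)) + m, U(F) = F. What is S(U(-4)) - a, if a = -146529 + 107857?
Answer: 38540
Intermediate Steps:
S(m) = m + 2*m³ (S(m) = m*(m*(2*m)) + m = m*(2*m²) + m = 2*m³ + m = m + 2*m³)
a = -38672
S(U(-4)) - a = (-4 + 2*(-4)³) - 1*(-38672) = (-4 + 2*(-64)) + 38672 = (-4 - 128) + 38672 = -132 + 38672 = 38540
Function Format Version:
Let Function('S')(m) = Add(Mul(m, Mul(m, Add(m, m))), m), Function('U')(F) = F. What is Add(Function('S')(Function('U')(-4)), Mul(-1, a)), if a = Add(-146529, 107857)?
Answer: 38540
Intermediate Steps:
Function('S')(m) = Add(m, Mul(2, Pow(m, 3))) (Function('S')(m) = Add(Mul(m, Mul(m, Mul(2, m))), m) = Add(Mul(m, Mul(2, Pow(m, 2))), m) = Add(Mul(2, Pow(m, 3)), m) = Add(m, Mul(2, Pow(m, 3))))
a = -38672
Add(Function('S')(Function('U')(-4)), Mul(-1, a)) = Add(Add(-4, Mul(2, Pow(-4, 3))), Mul(-1, -38672)) = Add(Add(-4, Mul(2, -64)), 38672) = Add(Add(-4, -128), 38672) = Add(-132, 38672) = 38540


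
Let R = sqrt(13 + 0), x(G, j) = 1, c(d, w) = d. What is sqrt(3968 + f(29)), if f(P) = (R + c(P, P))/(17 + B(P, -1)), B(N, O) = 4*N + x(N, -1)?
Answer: sqrt(71253294 + 134*sqrt(13))/134 ≈ 62.994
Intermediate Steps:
R = sqrt(13) ≈ 3.6056
B(N, O) = 1 + 4*N (B(N, O) = 4*N + 1 = 1 + 4*N)
f(P) = (P + sqrt(13))/(18 + 4*P) (f(P) = (sqrt(13) + P)/(17 + (1 + 4*P)) = (P + sqrt(13))/(18 + 4*P))
sqrt(3968 + f(29)) = sqrt(3968 + (29 + sqrt(13))/(2*(9 + 2*29))) = sqrt(3968 + (29 + sqrt(13))/(2*(9 + 58))) = sqrt(3968 + (1/2)*(29 + sqrt(13))/67) = sqrt(3968 + (1/2)*(1/67)*(29 + sqrt(13))) = sqrt(3968 + (29/134 + sqrt(13)/134)) = sqrt(531741/134 + sqrt(13)/134)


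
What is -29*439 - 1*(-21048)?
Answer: 8317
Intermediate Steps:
-29*439 - 1*(-21048) = -12731 + 21048 = 8317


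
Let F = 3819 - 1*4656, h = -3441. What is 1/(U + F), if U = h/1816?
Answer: -1816/1523433 ≈ -0.0011920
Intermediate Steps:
F = -837 (F = 3819 - 4656 = -837)
U = -3441/1816 ≈ -1.8948
1/(U + F) = 1/(-3441/1816 - 837) = 1/(-1523433/1816) = -1816/1523433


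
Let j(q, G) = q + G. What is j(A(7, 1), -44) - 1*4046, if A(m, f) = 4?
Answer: -4086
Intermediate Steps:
j(q, G) = G + q
j(A(7, 1), -44) - 1*4046 = (-44 + 4) - 1*4046 = -40 - 4046 = -4086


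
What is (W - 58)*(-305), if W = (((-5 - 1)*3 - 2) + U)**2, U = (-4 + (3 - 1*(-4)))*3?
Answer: -19215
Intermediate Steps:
U = 9 (U = (-4 + (3 + 4))*3 = (-4 + 7)*3 = 3*3 = 9)
W = 121 (W = (((-5 - 1)*3 - 2) + 9)**2 = ((-6*3 - 2) + 9)**2 = ((-18 - 2) + 9)**2 = (-20 + 9)**2 = (-11)**2 = 121)
(W - 58)*(-305) = (121 - 58)*(-305) = 63*(-305) = -19215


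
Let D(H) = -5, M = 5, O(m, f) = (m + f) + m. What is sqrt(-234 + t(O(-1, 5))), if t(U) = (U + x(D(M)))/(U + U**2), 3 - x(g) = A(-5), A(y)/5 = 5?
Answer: I*sqrt(8481)/6 ≈ 15.349*I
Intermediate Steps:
O(m, f) = f + 2*m (O(m, f) = (f + m) + m = f + 2*m)
A(y) = 25 (A(y) = 5*5 = 25)
x(g) = -22 (x(g) = 3 - 1*25 = 3 - 25 = -22)
t(U) = (-22 + U)/(U + U**2) (t(U) = (U - 22)/(U + U**2) = (-22 + U)/(U + U**2))
sqrt(-234 + t(O(-1, 5))) = sqrt(-234 + (-22 + (5 + 2*(-1)))/((5 + 2*(-1))*(1 + (5 + 2*(-1))))) = sqrt(-234 + (-22 + (5 - 2))/((5 - 2)*(1 + (5 - 2)))) = sqrt(-234 + (-22 + 3)/(3*(1 + 3))) = sqrt(-234 + (1/3)*(-19)/4) = sqrt(-234 + (1/3)*(1/4)*(-19)) = sqrt(-234 - 19/12) = sqrt(-2827/12) = I*sqrt(8481)/6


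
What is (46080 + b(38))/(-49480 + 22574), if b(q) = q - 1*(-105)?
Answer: -46223/26906 ≈ -1.7179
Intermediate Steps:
b(q) = 105 + q (b(q) = q + 105 = 105 + q)
(46080 + b(38))/(-49480 + 22574) = (46080 + (105 + 38))/(-49480 + 22574) = (46080 + 143)/(-26906) = 46223*(-1/26906) = -46223/26906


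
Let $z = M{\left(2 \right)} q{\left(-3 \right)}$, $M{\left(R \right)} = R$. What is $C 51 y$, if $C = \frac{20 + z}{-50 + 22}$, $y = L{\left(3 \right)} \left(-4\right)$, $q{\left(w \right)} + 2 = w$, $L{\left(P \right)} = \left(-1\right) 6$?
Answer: $- \frac{3060}{7} \approx -437.14$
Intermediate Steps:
$L{\left(P \right)} = -6$
$q{\left(w \right)} = -2 + w$
$y = 24$ ($y = \left(-6\right) \left(-4\right) = 24$)
$z = -10$ ($z = 2 \left(-2 - 3\right) = 2 \left(-5\right) = -10$)
$C = - \frac{5}{14}$ ($C = \frac{20 - 10}{-50 + 22} = \frac{10}{-28} = 10 \left(- \frac{1}{28}\right) = - \frac{5}{14} \approx -0.35714$)
$C 51 y = \left(- \frac{5}{14}\right) 51 \cdot 24 = \left(- \frac{255}{14}\right) 24 = - \frac{3060}{7}$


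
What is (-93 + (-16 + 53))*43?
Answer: -2408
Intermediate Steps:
(-93 + (-16 + 53))*43 = (-93 + 37)*43 = -56*43 = -2408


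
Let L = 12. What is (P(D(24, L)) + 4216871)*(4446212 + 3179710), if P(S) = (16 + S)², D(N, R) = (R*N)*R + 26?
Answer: 125468341425750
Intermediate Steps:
D(N, R) = 26 + N*R² (D(N, R) = (N*R)*R + 26 = N*R² + 26 = 26 + N*R²)
(P(D(24, L)) + 4216871)*(4446212 + 3179710) = ((16 + (26 + 24*12²))² + 4216871)*(4446212 + 3179710) = ((16 + (26 + 24*144))² + 4216871)*7625922 = ((16 + (26 + 3456))² + 4216871)*7625922 = ((16 + 3482)² + 4216871)*7625922 = (3498² + 4216871)*7625922 = (12236004 + 4216871)*7625922 = 16452875*7625922 = 125468341425750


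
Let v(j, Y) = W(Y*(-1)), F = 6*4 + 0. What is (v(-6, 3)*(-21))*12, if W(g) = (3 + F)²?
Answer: -183708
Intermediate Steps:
F = 24 (F = 24 + 0 = 24)
W(g) = 729 (W(g) = (3 + 24)² = 27² = 729)
v(j, Y) = 729
(v(-6, 3)*(-21))*12 = (729*(-21))*12 = -15309*12 = -183708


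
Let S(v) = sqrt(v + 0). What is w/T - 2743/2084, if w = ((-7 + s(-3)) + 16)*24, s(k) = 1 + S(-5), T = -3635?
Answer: -2094193/1515068 - 24*I*sqrt(5)/3635 ≈ -1.3822 - 0.014764*I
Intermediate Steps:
S(v) = sqrt(v)
s(k) = 1 + I*sqrt(5) (s(k) = 1 + sqrt(-5) = 1 + I*sqrt(5))
w = 240 + 24*I*sqrt(5) (w = ((-7 + (1 + I*sqrt(5))) + 16)*24 = ((-6 + I*sqrt(5)) + 16)*24 = (10 + I*sqrt(5))*24 = 240 + 24*I*sqrt(5) ≈ 240.0 + 53.666*I)
w/T - 2743/2084 = (240 + 24*I*sqrt(5))/(-3635) - 2743/2084 = (240 + 24*I*sqrt(5))*(-1/3635) - 2743*1/2084 = (-48/727 - 24*I*sqrt(5)/3635) - 2743/2084 = -2094193/1515068 - 24*I*sqrt(5)/3635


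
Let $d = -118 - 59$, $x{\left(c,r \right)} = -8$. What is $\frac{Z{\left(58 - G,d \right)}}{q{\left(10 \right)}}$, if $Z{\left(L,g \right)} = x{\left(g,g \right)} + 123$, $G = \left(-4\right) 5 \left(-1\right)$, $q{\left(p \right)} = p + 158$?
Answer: $\frac{115}{168} \approx 0.68452$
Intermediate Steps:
$q{\left(p \right)} = 158 + p$
$G = 20$ ($G = \left(-20\right) \left(-1\right) = 20$)
$d = -177$
$Z{\left(L,g \right)} = 115$ ($Z{\left(L,g \right)} = -8 + 123 = 115$)
$\frac{Z{\left(58 - G,d \right)}}{q{\left(10 \right)}} = \frac{115}{158 + 10} = \frac{115}{168}$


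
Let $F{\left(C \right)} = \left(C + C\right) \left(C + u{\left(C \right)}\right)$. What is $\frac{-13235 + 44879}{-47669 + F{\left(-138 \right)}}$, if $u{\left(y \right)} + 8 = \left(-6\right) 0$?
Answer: $- \frac{31644}{7373} \approx -4.2919$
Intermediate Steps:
$u{\left(y \right)} = -8$ ($u{\left(y \right)} = -8 - 0 = -8 + 0 = -8$)
$F{\left(C \right)} = 2 C \left(-8 + C\right)$ ($F{\left(C \right)} = \left(C + C\right) \left(C - 8\right) = 2 C \left(-8 + C\right)$)
$\frac{-13235 + 44879}{-47669 + F{\left(-138 \right)}} = \frac{-13235 + 44879}{-47669 + 2 \left(-138\right) \left(-8 - 138\right)} = \frac{31644}{-47669 + 2 \left(-138\right) \left(-146\right)} = \frac{31644}{-47669 + 40296} = \frac{31644}{-7373} = 31644 \left(- \frac{1}{7373}\right) = - \frac{31644}{7373}$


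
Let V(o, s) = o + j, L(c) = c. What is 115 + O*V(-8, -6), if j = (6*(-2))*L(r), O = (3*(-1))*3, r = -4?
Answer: -245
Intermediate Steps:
O = -9 (O = -3*3 = -9)
j = 48 (j = (6*(-2))*(-4) = -12*(-4) = 48)
V(o, s) = 48 + o (V(o, s) = o + 48 = 48 + o)
115 + O*V(-8, -6) = 115 - 9*(48 - 8) = 115 - 9*40 = 115 - 360 = -245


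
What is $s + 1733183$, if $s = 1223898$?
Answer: $2957081$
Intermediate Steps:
$s + 1733183 = 1223898 + 1733183 = 2957081$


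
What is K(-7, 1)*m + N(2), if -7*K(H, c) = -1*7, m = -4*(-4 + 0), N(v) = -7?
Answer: 9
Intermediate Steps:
m = 16 (m = -4*(-4) = 16)
K(H, c) = 1 (K(H, c) = -(-1)*7/7 = -⅐*(-7) = 1)
K(-7, 1)*m + N(2) = 1*16 - 7 = 16 - 7 = 9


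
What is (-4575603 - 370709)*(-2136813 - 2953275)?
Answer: 25177163355456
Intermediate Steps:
(-4575603 - 370709)*(-2136813 - 2953275) = -4946312*(-5090088) = 25177163355456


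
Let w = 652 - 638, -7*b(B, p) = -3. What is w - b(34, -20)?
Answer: 95/7 ≈ 13.571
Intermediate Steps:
b(B, p) = 3/7 (b(B, p) = -⅐*(-3) = 3/7)
w = 14
w - b(34, -20) = 14 - 1*3/7 = 14 - 3/7 = 95/7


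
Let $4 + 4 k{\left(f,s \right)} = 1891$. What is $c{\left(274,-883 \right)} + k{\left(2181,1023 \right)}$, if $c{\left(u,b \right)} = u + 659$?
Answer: $\frac{5619}{4} \approx 1404.8$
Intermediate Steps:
$k{\left(f,s \right)} = \frac{1887}{4}$ ($k{\left(f,s \right)} = -1 + \frac{1}{4} \cdot 1891 = -1 + \frac{1891}{4} = \frac{1887}{4}$)
$c{\left(u,b \right)} = 659 + u$
$c{\left(274,-883 \right)} + k{\left(2181,1023 \right)} = \left(659 + 274\right) + \frac{1887}{4} = 933 + \frac{1887}{4} = \frac{5619}{4}$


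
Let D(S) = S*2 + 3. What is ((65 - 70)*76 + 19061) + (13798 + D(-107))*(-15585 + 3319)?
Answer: -166639461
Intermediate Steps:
D(S) = 3 + 2*S (D(S) = 2*S + 3 = 3 + 2*S)
((65 - 70)*76 + 19061) + (13798 + D(-107))*(-15585 + 3319) = ((65 - 70)*76 + 19061) + (13798 + (3 + 2*(-107)))*(-15585 + 3319) = (-5*76 + 19061) + (13798 + (3 - 214))*(-12266) = (-380 + 19061) + (13798 - 211)*(-12266) = 18681 + 13587*(-12266) = 18681 - 166658142 = -166639461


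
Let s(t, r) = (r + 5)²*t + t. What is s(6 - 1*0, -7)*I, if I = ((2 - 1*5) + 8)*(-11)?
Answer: -1650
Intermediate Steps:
s(t, r) = t + t*(5 + r)² (s(t, r) = (5 + r)²*t + t = t*(5 + r)² + t = t + t*(5 + r)²)
I = -55 (I = ((2 - 5) + 8)*(-11) = (-3 + 8)*(-11) = 5*(-11) = -55)
s(6 - 1*0, -7)*I = ((6 - 1*0)*(1 + (5 - 7)²))*(-55) = ((6 + 0)*(1 + (-2)²))*(-55) = (6*(1 + 4))*(-55) = (6*5)*(-55) = 30*(-55) = -1650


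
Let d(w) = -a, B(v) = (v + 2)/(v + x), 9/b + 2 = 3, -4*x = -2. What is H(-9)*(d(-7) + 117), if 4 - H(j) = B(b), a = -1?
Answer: 6372/19 ≈ 335.37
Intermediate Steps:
x = ½ (x = -¼*(-2) = ½ ≈ 0.50000)
b = 9 (b = 9/(-2 + 3) = 9/1 = 9*1 = 9)
B(v) = (2 + v)/(½ + v) (B(v) = (v + 2)/(v + ½) = (2 + v)/(½ + v))
d(w) = 1 (d(w) = -1*(-1) = 1)
H(j) = 54/19 (H(j) = 4 - 2*(2 + 9)/(1 + 2*9) = 4 - 2*11/(1 + 18) = 4 - 2*11/19 = 4 - 1*22/19 = 4 - 22/19 = 54/19)
H(-9)*(d(-7) + 117) = 54*(1 + 117)/19 = (54/19)*118 = 6372/19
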